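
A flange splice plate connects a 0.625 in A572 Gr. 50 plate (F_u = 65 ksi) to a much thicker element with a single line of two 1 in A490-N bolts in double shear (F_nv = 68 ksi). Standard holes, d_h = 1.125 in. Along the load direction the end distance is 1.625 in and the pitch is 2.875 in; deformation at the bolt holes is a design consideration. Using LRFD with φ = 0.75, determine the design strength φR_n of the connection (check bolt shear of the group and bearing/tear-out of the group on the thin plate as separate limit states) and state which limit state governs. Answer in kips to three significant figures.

103 kips (bearing governs)

Bolt shear: A_b = π·1²/4 = 0.7854 in²; R_n = 68 × 0.7854 × 2 × 2 = 213.6 kips → 0.75 × 213.6 = 160 kips.
Bearing (1.2 l_c t F_u ≤ 2.4 d t F_u): upper limit = 2.4·1·0.625·65 = 97.5 kips.
  Edge l_c = 1.625 − 1.125/2 = 1.062 → r_n = 51.8 kips; interior l_c = 2.875 − 1.125 = 1.75 → r_n = 85.31 kips.
  R_n,bearing = 1·51.8 + 1·85.31 = 137.1 kips → 0.75 × 137.1 = 103 kips.
Bearing governs: 103 kips.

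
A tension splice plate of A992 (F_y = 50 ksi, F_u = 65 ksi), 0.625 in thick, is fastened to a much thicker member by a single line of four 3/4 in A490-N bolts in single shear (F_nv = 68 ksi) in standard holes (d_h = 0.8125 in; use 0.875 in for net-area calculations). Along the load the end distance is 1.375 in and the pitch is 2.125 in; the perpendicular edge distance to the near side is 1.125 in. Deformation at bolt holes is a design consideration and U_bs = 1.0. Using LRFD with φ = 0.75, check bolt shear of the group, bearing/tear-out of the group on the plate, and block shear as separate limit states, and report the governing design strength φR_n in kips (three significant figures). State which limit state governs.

Bolt shear: A_b = π·0.75²/4 = 0.4418 in²; R_n = 68 × 0.4418 × 4 × 1 = 120.2 kips → 0.75 × 120.2 = 90.1 kips.
Bearing: edge l_c = 0.9688, r_n = 47.23 kips; interior l_c = 1.312, r_n = 63.98 kips; R_n = 47.23 + 3·63.98 = 239.2 kips → 179 kips.
Block shear: A_gv = 4.844, A_nv = 2.93, A_nt = 0.4297 in²; R_n = min(0.6F_uA_nv, 0.6F_yA_gv) + U_bs·F_u·A_nt = 142.2 kips → 107 kips.
Bolt shear governs: 90.1 kips.

90.1 kips (bolt shear governs)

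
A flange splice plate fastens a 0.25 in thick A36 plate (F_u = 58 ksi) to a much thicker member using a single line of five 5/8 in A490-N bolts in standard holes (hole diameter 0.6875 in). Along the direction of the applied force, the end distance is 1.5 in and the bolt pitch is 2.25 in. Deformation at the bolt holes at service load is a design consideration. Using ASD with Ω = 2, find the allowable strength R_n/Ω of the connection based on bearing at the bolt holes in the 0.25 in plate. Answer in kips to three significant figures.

Per bolt r_n = 1.2 l_c t F_u ≤ 2.4 d t F_u; upper limit = 2.4 × 0.625 × 0.25 × 58 = 21.75 kips.
Edge bolt: l_c = 1.5 − 0.6875/2 = 1.156 in → 1.2 × 1.156 × 0.25 × 58 = 20.12 → r_n = 20.12 kips.
Interior bolts: l_c = 2.25 − 0.6875 = 1.562 in → 1.2 × 1.562 × 0.25 × 58 = 27.19 → r_n = 21.75 kips.
R_n = 1 × 20.12 + 4 × 21.75 = 107.1 kips.
Allowable strength R_n/Ω = 107.1 / 2 = 53.6 kips.

53.6 kips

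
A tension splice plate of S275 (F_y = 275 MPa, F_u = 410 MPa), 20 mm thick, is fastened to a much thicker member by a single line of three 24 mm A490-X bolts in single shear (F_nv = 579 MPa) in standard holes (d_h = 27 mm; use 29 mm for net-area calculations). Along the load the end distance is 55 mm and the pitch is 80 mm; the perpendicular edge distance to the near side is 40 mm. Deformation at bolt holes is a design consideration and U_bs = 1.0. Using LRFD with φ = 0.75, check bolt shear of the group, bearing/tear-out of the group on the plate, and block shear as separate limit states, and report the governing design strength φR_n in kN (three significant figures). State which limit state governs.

Bolt shear: A_b = π·24²/4 = 452.4 mm²; R_n = 579 × 452.4 × 3 × 1 / 1000 = 785.8 kN → 0.75 × 785.8 = 589 kN.
Bearing: edge l_c = 41.5, r_n = 408.4 kN; interior l_c = 53, r_n = 472.3 kN; R_n = 408.4 + 2·472.3 = 1353 kN → 1010 kN.
Block shear: A_gv = 4300, A_nv = 2850, A_nt = 510 mm²; R_n = min(0.6F_uA_nv, 0.6F_yA_gv) + U_bs·F_u·A_nt = 910.2 kN → 683 kN.
Bolt shear governs: 589 kN.

589 kN (bolt shear governs)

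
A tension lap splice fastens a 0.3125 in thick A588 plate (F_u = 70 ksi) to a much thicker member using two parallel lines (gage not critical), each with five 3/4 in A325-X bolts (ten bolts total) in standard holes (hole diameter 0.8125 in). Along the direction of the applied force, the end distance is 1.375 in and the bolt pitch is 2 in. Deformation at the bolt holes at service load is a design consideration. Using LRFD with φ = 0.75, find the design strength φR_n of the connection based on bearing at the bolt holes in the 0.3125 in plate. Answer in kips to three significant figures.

Per bolt r_n = 1.2 l_c t F_u ≤ 2.4 d t F_u; upper limit = 2.4 × 0.75 × 0.3125 × 70 = 39.38 kips.
Edge bolt: l_c = 1.375 − 0.8125/2 = 0.9688 in → 1.2 × 0.9688 × 0.3125 × 70 = 25.43 → r_n = 25.43 kips.
Interior bolts: l_c = 2 − 0.8125 = 1.188 in → 1.2 × 1.188 × 0.3125 × 70 = 31.17 → r_n = 31.17 kips.
R_n = 2 × 25.43 + 8 × 31.17 = 300.2 kips.
Design strength φR_n = 0.75 × 300.2 = 225 kips.

225 kips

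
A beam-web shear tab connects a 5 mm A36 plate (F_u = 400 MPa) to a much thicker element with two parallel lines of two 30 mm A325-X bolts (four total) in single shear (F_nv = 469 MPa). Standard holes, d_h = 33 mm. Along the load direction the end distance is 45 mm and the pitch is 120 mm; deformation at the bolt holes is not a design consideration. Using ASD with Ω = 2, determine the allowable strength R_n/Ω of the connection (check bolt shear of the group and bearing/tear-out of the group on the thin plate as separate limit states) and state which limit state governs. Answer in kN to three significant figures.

Bolt shear: A_b = π·30²/4 = 706.9 mm²; R_n = 469 × 706.9 × 4 × 1 / 1000 = 1326 kN → 1326 / 2 = 663 kN.
Bearing (1.5 l_c t F_u ≤ 3.0 d t F_u): upper limit = 3.0·30·5·400 / 1000 = 180 kN.
  Edge l_c = 45 − 33/2 = 28.5 → r_n = 85.5 kN; interior l_c = 120 − 33 = 87 → r_n = 180 kN.
  R_n,bearing = 2·85.5 + 2·180 = 531 kN → 531 / 2 = 266 kN.
Bearing governs: 266 kN.

266 kN (bearing governs)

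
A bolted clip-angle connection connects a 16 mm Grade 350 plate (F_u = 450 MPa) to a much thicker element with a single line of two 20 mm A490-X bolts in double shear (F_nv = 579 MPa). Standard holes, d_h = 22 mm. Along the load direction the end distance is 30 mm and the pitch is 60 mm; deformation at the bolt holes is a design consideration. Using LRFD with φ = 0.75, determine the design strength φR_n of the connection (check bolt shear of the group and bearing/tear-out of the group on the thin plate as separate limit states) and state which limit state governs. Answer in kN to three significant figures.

Bolt shear: A_b = π·20²/4 = 314.2 mm²; R_n = 579 × 314.2 × 2 × 2 / 1000 = 727.6 kN → 0.75 × 727.6 = 546 kN.
Bearing (1.2 l_c t F_u ≤ 2.4 d t F_u): upper limit = 2.4·20·16·450 / 1000 = 345.6 kN.
  Edge l_c = 30 − 22/2 = 19 → r_n = 164.2 kN; interior l_c = 60 − 22 = 38 → r_n = 328.3 kN.
  R_n,bearing = 1·164.2 + 1·328.3 = 492.5 kN → 0.75 × 492.5 = 369 kN.
Bearing governs: 369 kN.

369 kN (bearing governs)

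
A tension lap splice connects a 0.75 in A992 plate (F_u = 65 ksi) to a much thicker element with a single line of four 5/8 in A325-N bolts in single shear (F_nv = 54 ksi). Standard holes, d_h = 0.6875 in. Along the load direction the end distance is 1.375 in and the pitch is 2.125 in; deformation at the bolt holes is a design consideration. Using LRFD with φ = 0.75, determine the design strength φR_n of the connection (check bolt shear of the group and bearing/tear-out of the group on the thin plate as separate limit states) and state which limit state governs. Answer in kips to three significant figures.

Bolt shear: A_b = π·0.625²/4 = 0.3068 in²; R_n = 54 × 0.3068 × 4 × 1 = 66.27 kips → 0.75 × 66.27 = 49.7 kips.
Bearing (1.2 l_c t F_u ≤ 2.4 d t F_u): upper limit = 2.4·0.625·0.75·65 = 73.12 kips.
  Edge l_c = 1.375 − 0.6875/2 = 1.031 → r_n = 60.33 kips; interior l_c = 2.125 − 0.6875 = 1.438 → r_n = 73.12 kips.
  R_n,bearing = 1·60.33 + 3·73.12 = 279.7 kips → 0.75 × 279.7 = 210 kips.
Bolt shear governs: 49.7 kips.

49.7 kips (bolt shear governs)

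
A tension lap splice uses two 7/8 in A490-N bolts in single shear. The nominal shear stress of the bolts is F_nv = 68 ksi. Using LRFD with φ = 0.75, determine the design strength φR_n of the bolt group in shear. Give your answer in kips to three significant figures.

A_b = π × 0.875² / 4 = 0.6013 in².
R_n = F_nv · A_b · n · n_s = 68 × 0.6013 × 2 × 1 = 81.78 kips.
Design strength φR_n = 0.75 × 81.78 = 61.3 kips.

61.3 kips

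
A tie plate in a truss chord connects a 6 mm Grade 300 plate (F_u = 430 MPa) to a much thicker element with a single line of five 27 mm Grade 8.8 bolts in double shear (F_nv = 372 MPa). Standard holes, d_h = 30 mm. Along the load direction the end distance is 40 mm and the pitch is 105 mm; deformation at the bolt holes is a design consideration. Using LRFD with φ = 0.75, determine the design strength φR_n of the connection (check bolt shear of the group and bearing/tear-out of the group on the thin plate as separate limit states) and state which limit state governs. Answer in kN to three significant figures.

560 kN (bearing governs)

Bolt shear: A_b = π·27²/4 = 572.6 mm²; R_n = 372 × 572.6 × 5 × 2 / 1000 = 2130 kN → 0.75 × 2130 = 1600 kN.
Bearing (1.2 l_c t F_u ≤ 2.4 d t F_u): upper limit = 2.4·27·6·430 / 1000 = 167.2 kN.
  Edge l_c = 40 − 30/2 = 25 → r_n = 77.4 kN; interior l_c = 105 − 30 = 75 → r_n = 167.2 kN.
  R_n,bearing = 1·77.4 + 4·167.2 = 746.1 kN → 0.75 × 746.1 = 560 kN.
Bearing governs: 560 kN.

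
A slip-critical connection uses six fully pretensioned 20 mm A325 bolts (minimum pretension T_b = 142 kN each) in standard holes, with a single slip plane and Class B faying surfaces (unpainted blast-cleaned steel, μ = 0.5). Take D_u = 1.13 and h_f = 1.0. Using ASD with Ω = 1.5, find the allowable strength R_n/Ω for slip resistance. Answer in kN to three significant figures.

321 kN

R_n = μ · D_u · h_f · T_b · n_s · n_b = 0.5 × 1.13 × 1.0 × 142 × 1 × 6 = 481.4 kN.
Allowable strength R_n/Ω = 481.4 / 1.5 = 321 kN.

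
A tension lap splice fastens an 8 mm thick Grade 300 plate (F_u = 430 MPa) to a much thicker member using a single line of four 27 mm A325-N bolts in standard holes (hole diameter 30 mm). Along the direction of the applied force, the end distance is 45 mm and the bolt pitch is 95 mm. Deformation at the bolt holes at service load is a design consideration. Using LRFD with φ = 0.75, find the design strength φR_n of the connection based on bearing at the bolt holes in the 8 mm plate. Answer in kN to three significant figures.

594 kN

Per bolt r_n = 1.2 l_c t F_u ≤ 2.4 d t F_u; upper limit = 2.4 × 27 × 8 × 430 / 1000 = 222.9 kN.
Edge bolt: l_c = 45 − 30/2 = 30 mm → 1.2 × 30 × 8 × 430 / 1000 = 123.8 → r_n = 123.8 kN.
Interior bolts: l_c = 95 − 30 = 65 mm → 1.2 × 65 × 8 × 430 / 1000 = 268.3 → r_n = 222.9 kN.
R_n = 1 × 123.8 + 3 × 222.9 = 792.6 kN.
Design strength φR_n = 0.75 × 792.6 = 594 kN.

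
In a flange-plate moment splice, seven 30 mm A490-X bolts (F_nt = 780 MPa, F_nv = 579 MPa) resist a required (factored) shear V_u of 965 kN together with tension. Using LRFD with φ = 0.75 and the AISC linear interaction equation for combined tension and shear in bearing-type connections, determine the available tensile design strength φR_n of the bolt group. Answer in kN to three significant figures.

2460 kN

A_b = π·30²/4 = 706.9 mm²; f_rv = 965 × 1000 / (7 × 706.9) = 195 MPa.
F'_nt = 1.3 F_nt − (F_nt / φF_nv) f_rv = 1.3·780 − (780/(0.75·579))·195 = 663.7 MPa, capped at F_nt → F'_nt = 663.7 MPa.
R_n = F'_nt · A_b · n = 663.7 × 706.9 × 7 / 1000 = 3284 kN.
Design strength φR_n = 0.75 × 3284 = 2460 kN.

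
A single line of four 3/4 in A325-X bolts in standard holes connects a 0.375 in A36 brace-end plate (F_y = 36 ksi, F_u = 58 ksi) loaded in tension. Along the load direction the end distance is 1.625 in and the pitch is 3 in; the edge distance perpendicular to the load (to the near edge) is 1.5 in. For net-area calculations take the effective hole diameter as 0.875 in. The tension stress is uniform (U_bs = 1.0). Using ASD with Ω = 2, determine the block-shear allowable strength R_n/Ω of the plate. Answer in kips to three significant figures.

54.6 kips

Shear plane L_v = 1.625 + 3·3 = 10.62 in; A_gv = 10.62 × 0.375 = 3.984 in².
A_nv = (10.62 − 3.5·0.875) × 0.375 = 2.836 in².
A_nt = (1.5 − 0.5·0.875) × 0.375 = 0.3984 in².
0.6 F_u A_nv = 98.69 kips; 0.6 F_y A_gv = 86.06 kips → shear yielding governs the shear term.
R_n = 86.06 + 1.0 × 58 × 0.3984 = 109.2 kips.
Allowable strength R_n/Ω = 109.2 / 2 = 54.6 kips.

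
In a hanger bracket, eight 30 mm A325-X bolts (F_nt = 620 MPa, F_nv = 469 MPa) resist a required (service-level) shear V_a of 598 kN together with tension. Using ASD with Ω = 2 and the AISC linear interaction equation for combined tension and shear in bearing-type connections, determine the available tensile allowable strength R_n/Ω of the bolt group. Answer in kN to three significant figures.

A_b = π·30²/4 = 706.9 mm²; f_rv = 598 × 1000 / (8 × 706.9) = 105.7 MPa.
F'_nt = 1.3 F_nt − (Ω F_nt / F_nv) f_rv = 1.3·620 − (2·620/469)·105.7 = 526.4 MPa, capped at F_nt → F'_nt = 526.4 MPa.
R_n = F'_nt · A_b · n = 526.4 × 706.9 × 8 / 1000 = 2977 kN.
Allowable strength R_n/Ω = 2977 / 2 = 1490 kN.

1490 kN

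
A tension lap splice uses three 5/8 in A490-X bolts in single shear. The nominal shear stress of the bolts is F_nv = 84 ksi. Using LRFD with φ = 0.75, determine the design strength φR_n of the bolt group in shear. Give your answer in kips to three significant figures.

A_b = π × 0.625² / 4 = 0.3068 in².
R_n = F_nv · A_b · n · n_s = 84 × 0.3068 × 3 × 1 = 77.31 kips.
Design strength φR_n = 0.75 × 77.31 = 58 kips.

58 kips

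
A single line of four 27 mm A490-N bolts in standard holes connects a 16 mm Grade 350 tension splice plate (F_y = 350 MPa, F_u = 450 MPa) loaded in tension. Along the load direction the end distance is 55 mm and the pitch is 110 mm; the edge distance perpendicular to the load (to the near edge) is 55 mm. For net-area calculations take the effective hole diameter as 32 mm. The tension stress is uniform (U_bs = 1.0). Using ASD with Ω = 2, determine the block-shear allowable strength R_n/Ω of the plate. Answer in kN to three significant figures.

730 kN

Shear plane L_v = 55 + 3·110 = 385 mm; A_gv = 385 × 16 = 6160 mm².
A_nv = (385 − 3.5·32) × 16 = 4368 mm².
A_nt = (55 − 0.5·32) × 16 = 624 mm².
0.6 F_u A_nv = 1179 kN; 0.6 F_y A_gv = 1294 kN → shear rupture governs the shear term.
R_n = 1179 + 1.0 × 450 × 624 / 1000 = 1460 kN.
Allowable strength R_n/Ω = 1460 / 2 = 730 kN.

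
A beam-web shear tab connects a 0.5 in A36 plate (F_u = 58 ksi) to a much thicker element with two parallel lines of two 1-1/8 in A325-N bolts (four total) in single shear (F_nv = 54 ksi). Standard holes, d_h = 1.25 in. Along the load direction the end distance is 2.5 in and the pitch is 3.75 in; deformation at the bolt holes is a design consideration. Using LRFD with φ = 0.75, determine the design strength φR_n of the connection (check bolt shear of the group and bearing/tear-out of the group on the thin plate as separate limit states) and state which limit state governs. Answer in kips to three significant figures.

161 kips (bolt shear governs)

Bolt shear: A_b = π·1.125²/4 = 0.994 in²; R_n = 54 × 0.994 × 4 × 1 = 214.7 kips → 0.75 × 214.7 = 161 kips.
Bearing (1.2 l_c t F_u ≤ 2.4 d t F_u): upper limit = 2.4·1.125·0.5·58 = 78.3 kips.
  Edge l_c = 2.5 − 1.25/2 = 1.875 → r_n = 65.25 kips; interior l_c = 3.75 − 1.25 = 2.5 → r_n = 78.3 kips.
  R_n,bearing = 2·65.25 + 2·78.3 = 287.1 kips → 0.75 × 287.1 = 215 kips.
Bolt shear governs: 161 kips.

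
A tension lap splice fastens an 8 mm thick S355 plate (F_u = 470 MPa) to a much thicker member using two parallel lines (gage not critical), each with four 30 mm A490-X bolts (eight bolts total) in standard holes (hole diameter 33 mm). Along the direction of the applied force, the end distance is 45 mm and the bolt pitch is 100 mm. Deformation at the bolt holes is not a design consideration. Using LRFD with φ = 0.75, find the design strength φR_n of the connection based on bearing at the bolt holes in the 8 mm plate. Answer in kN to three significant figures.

Per bolt r_n = 1.5 l_c t F_u ≤ 3.0 d t F_u; upper limit = 3.0 × 30 × 8 × 470 / 1000 = 338.4 kN.
Edge bolt: l_c = 45 − 33/2 = 28.5 mm → 1.5 × 28.5 × 8 × 470 / 1000 = 160.7 → r_n = 160.7 kN.
Interior bolts: l_c = 100 − 33 = 67 mm → 1.5 × 67 × 8 × 470 / 1000 = 377.9 → r_n = 338.4 kN.
R_n = 2 × 160.7 + 6 × 338.4 = 2352 kN.
Design strength φR_n = 0.75 × 2352 = 1760 kN.

1760 kN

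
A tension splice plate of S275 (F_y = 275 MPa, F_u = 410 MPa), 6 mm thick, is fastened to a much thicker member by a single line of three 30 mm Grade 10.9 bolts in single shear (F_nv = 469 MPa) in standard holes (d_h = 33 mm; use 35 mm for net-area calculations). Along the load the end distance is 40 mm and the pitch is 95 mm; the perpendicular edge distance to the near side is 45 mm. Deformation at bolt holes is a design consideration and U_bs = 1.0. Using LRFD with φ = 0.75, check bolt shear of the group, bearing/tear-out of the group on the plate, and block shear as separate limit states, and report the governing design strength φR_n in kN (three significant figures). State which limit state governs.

Bolt shear: A_b = π·30²/4 = 706.9 mm²; R_n = 469 × 706.9 × 3 × 1 / 1000 = 994.5 kN → 0.75 × 994.5 = 746 kN.
Bearing: edge l_c = 23.5, r_n = 69.37 kN; interior l_c = 62, r_n = 177.1 kN; R_n = 69.37 + 2·177.1 = 423.6 kN → 318 kN.
Block shear: A_gv = 1380, A_nv = 855, A_nt = 165 mm²; R_n = min(0.6F_uA_nv, 0.6F_yA_gv) + U_bs·F_u·A_nt = 278 kN → 208 kN.
Block shear governs: 208 kN.

208 kN (block shear governs)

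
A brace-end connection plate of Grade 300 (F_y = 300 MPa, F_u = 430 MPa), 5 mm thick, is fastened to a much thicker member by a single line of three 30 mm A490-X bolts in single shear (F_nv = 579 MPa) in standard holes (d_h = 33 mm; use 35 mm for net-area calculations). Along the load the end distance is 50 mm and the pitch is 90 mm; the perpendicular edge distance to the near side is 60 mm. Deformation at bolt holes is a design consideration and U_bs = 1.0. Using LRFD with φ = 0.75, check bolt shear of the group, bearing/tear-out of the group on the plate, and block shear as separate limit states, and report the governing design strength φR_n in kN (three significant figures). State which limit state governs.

206 kN (block shear governs)

Bolt shear: A_b = π·30²/4 = 706.9 mm²; R_n = 579 × 706.9 × 3 × 1 / 1000 = 1228 kN → 0.75 × 1228 = 921 kN.
Bearing: edge l_c = 33.5, r_n = 86.43 kN; interior l_c = 57, r_n = 147.1 kN; R_n = 86.43 + 2·147.1 = 380.5 kN → 285 kN.
Block shear: A_gv = 1150, A_nv = 712.5, A_nt = 212.5 mm²; R_n = min(0.6F_uA_nv, 0.6F_yA_gv) + U_bs·F_u·A_nt = 275.2 kN → 206 kN.
Block shear governs: 206 kN.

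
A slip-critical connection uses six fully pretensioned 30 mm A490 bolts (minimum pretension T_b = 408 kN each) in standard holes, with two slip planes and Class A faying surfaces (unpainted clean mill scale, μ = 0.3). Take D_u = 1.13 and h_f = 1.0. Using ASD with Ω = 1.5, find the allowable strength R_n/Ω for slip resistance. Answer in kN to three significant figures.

R_n = μ · D_u · h_f · T_b · n_s · n_b = 0.3 × 1.13 × 1.0 × 408 × 2 × 6 = 1660 kN.
Allowable strength R_n/Ω = 1660 / 1.5 = 1110 kN.

1110 kN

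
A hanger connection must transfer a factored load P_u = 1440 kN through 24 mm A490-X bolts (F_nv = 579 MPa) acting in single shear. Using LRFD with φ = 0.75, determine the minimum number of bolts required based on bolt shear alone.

A_b = π·24²/4 = 452.4 mm².
Per-bolt design strength φR_n = 0.75 × 579 × 452.4 × 1 / 1000 = 196.5 kN.
n ≥ 1440 / 196.5 = 7.33 → use 8 bolts.

8 bolts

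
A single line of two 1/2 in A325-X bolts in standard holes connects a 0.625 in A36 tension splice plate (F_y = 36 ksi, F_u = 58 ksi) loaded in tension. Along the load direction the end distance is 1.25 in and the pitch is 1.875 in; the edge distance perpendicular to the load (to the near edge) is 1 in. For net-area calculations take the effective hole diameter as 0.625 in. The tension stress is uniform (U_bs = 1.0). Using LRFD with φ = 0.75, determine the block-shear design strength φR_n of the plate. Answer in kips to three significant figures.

50.3 kips

Shear plane L_v = 1.25 + 1·1.875 = 3.125 in; A_gv = 3.125 × 0.625 = 1.953 in².
A_nv = (3.125 − 1.5·0.625) × 0.625 = 1.367 in².
A_nt = (1 − 0.5·0.625) × 0.625 = 0.4297 in².
0.6 F_u A_nv = 47.58 kips; 0.6 F_y A_gv = 42.19 kips → shear yielding governs the shear term.
R_n = 42.19 + 1.0 × 58 × 0.4297 = 67.11 kips.
Design strength φR_n = 0.75 × 67.11 = 50.3 kips.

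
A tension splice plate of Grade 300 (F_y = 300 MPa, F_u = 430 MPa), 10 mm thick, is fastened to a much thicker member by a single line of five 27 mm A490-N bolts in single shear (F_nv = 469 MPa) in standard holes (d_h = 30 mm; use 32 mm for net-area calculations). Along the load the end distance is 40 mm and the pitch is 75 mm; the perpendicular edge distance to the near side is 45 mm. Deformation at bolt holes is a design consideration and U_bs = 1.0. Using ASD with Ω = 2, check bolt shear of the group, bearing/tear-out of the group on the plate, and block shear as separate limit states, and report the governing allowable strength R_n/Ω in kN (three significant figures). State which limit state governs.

Bolt shear: A_b = π·27²/4 = 572.6 mm²; R_n = 469 × 572.6 × 5 × 1 / 1000 = 1343 kN → 1343 / 2 = 671 kN.
Bearing: edge l_c = 25, r_n = 129 kN; interior l_c = 45, r_n = 232.2 kN; R_n = 129 + 4·232.2 = 1058 kN → 529 kN.
Block shear: A_gv = 3400, A_nv = 1960, A_nt = 290 mm²; R_n = min(0.6F_uA_nv, 0.6F_yA_gv) + U_bs·F_u·A_nt = 630.4 kN → 315 kN.
Block shear governs: 315 kN.

315 kN (block shear governs)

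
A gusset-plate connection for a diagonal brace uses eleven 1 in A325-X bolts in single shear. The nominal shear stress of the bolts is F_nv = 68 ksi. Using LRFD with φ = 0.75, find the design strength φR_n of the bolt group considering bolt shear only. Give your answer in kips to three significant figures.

A_b = π × 1² / 4 = 0.7854 in².
R_n = F_nv · A_b · n · n_s = 68 × 0.7854 × 11 × 1 = 587.5 kips.
Design strength φR_n = 0.75 × 587.5 = 441 kips.

441 kips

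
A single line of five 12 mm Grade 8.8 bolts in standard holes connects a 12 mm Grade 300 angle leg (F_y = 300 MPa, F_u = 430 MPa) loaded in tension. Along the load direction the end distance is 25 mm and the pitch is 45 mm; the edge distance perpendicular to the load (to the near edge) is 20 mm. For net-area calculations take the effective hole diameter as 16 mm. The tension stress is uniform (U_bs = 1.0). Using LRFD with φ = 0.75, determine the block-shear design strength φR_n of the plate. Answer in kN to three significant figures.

Shear plane L_v = 25 + 4·45 = 205 mm; A_gv = 205 × 12 = 2460 mm².
A_nv = (205 − 4.5·16) × 12 = 1596 mm².
A_nt = (20 − 0.5·16) × 12 = 144 mm².
0.6 F_u A_nv = 411.8 kN; 0.6 F_y A_gv = 442.8 kN → shear rupture governs the shear term.
R_n = 411.8 + 1.0 × 430 × 144 / 1000 = 473.7 kN.
Design strength φR_n = 0.75 × 473.7 = 355 kN.

355 kN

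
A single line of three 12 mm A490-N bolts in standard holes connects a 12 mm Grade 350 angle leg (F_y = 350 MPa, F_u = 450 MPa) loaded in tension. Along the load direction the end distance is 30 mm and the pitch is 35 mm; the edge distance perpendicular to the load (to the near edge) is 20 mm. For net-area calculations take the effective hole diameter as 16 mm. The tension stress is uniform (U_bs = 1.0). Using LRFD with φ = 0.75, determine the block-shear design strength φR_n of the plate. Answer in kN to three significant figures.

194 kN

Shear plane L_v = 30 + 2·35 = 100 mm; A_gv = 100 × 12 = 1200 mm².
A_nv = (100 − 2.5·16) × 12 = 720 mm².
A_nt = (20 − 0.5·16) × 12 = 144 mm².
0.6 F_u A_nv = 194.4 kN; 0.6 F_y A_gv = 252 kN → shear rupture governs the shear term.
R_n = 194.4 + 1.0 × 450 × 144 / 1000 = 259.2 kN.
Design strength φR_n = 0.75 × 259.2 = 194 kN.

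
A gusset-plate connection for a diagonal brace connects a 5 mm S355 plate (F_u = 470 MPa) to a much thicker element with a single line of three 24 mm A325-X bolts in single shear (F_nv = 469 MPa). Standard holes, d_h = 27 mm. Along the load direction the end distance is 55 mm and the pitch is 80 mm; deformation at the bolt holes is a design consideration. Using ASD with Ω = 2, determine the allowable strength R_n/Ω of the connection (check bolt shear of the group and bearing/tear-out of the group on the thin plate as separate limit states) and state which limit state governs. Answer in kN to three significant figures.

Bolt shear: A_b = π·24²/4 = 452.4 mm²; R_n = 469 × 452.4 × 3 × 1 / 1000 = 636.5 kN → 636.5 / 2 = 318 kN.
Bearing (1.2 l_c t F_u ≤ 2.4 d t F_u): upper limit = 2.4·24·5·470 / 1000 = 135.4 kN.
  Edge l_c = 55 − 27/2 = 41.5 → r_n = 117 kN; interior l_c = 80 − 27 = 53 → r_n = 135.4 kN.
  R_n,bearing = 1·117 + 2·135.4 = 387.8 kN → 387.8 / 2 = 194 kN.
Bearing governs: 194 kN.

194 kN (bearing governs)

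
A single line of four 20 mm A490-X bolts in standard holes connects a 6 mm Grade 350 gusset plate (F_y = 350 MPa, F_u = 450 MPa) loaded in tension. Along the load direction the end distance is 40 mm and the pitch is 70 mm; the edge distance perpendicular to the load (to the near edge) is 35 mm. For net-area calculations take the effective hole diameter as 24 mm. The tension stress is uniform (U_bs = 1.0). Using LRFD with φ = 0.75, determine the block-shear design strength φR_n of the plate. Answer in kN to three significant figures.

Shear plane L_v = 40 + 3·70 = 250 mm; A_gv = 250 × 6 = 1500 mm².
A_nv = (250 − 3.5·24) × 6 = 996 mm².
A_nt = (35 − 0.5·24) × 6 = 138 mm².
0.6 F_u A_nv = 268.9 kN; 0.6 F_y A_gv = 315 kN → shear rupture governs the shear term.
R_n = 268.9 + 1.0 × 450 × 138 / 1000 = 331 kN.
Design strength φR_n = 0.75 × 331 = 248 kN.

248 kN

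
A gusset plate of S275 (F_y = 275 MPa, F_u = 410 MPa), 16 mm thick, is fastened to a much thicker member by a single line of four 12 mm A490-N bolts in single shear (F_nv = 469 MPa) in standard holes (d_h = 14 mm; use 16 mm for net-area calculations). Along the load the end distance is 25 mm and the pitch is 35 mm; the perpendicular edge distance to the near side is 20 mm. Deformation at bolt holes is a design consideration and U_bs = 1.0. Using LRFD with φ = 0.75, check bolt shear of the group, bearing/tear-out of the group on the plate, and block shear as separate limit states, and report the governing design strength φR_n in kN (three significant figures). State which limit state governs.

159 kN (bolt shear governs)

Bolt shear: A_b = π·12²/4 = 113.1 mm²; R_n = 469 × 113.1 × 4 × 1 / 1000 = 212.2 kN → 0.75 × 212.2 = 159 kN.
Bearing: edge l_c = 18, r_n = 141.7 kN; interior l_c = 21, r_n = 165.3 kN; R_n = 141.7 + 3·165.3 = 637.6 kN → 478 kN.
Block shear: A_gv = 2080, A_nv = 1184, A_nt = 192 mm²; R_n = min(0.6F_uA_nv, 0.6F_yA_gv) + U_bs·F_u·A_nt = 370 kN → 277 kN.
Bolt shear governs: 159 kN.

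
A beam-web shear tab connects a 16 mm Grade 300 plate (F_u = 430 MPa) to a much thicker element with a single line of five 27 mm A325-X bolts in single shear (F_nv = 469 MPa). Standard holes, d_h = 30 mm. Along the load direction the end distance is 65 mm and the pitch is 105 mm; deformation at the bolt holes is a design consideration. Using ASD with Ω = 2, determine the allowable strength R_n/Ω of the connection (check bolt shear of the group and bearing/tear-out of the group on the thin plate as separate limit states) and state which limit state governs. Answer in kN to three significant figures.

671 kN (bolt shear governs)

Bolt shear: A_b = π·27²/4 = 572.6 mm²; R_n = 469 × 572.6 × 5 × 1 / 1000 = 1343 kN → 1343 / 2 = 671 kN.
Bearing (1.2 l_c t F_u ≤ 2.4 d t F_u): upper limit = 2.4·27·16·430 / 1000 = 445.8 kN.
  Edge l_c = 65 − 30/2 = 50 → r_n = 412.8 kN; interior l_c = 105 − 30 = 75 → r_n = 445.8 kN.
  R_n,bearing = 1·412.8 + 4·445.8 = 2196 kN → 2196 / 2 = 1100 kN.
Bolt shear governs: 671 kN.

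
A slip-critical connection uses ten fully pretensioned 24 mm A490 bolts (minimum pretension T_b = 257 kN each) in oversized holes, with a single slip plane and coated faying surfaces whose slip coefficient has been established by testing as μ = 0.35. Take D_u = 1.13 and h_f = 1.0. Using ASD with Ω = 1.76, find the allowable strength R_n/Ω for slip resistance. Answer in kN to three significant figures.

578 kN

R_n = μ · D_u · h_f · T_b · n_s · n_b = 0.35 × 1.13 × 1.0 × 257 × 1 × 10 = 1016 kN.
Allowable strength R_n/Ω = 1016 / 1.76 = 578 kN.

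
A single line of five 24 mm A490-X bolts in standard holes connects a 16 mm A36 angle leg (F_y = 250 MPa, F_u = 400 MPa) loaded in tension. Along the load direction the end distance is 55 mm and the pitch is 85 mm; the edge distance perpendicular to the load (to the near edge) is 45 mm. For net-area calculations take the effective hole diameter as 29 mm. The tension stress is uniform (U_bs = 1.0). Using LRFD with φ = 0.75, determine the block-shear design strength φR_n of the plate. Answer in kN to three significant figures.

857 kN

Shear plane L_v = 55 + 4·85 = 395 mm; A_gv = 395 × 16 = 6320 mm².
A_nv = (395 − 4.5·29) × 16 = 4232 mm².
A_nt = (45 − 0.5·29) × 16 = 488 mm².
0.6 F_u A_nv = 1016 kN; 0.6 F_y A_gv = 948 kN → shear yielding governs the shear term.
R_n = 948 + 1.0 × 400 × 488 / 1000 = 1143 kN.
Design strength φR_n = 0.75 × 1143 = 857 kN.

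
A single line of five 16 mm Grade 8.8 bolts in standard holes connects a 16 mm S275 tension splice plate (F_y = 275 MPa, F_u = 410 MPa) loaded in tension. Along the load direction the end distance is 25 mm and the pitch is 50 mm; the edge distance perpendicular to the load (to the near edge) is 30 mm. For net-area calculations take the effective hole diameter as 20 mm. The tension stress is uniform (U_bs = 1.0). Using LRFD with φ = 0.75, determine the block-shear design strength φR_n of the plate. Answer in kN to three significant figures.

Shear plane L_v = 25 + 4·50 = 225 mm; A_gv = 225 × 16 = 3600 mm².
A_nv = (225 − 4.5·20) × 16 = 2160 mm².
A_nt = (30 − 0.5·20) × 16 = 320 mm².
0.6 F_u A_nv = 531.4 kN; 0.6 F_y A_gv = 594 kN → shear rupture governs the shear term.
R_n = 531.4 + 1.0 × 410 × 320 / 1000 = 662.6 kN.
Design strength φR_n = 0.75 × 662.6 = 497 kN.

497 kN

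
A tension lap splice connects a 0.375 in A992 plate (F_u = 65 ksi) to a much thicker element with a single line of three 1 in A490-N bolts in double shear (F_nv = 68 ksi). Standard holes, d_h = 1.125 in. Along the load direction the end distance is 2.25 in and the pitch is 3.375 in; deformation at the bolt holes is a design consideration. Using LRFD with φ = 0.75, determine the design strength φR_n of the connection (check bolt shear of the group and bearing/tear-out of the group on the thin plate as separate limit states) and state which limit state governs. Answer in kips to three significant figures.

125 kips (bearing governs)

Bolt shear: A_b = π·1²/4 = 0.7854 in²; R_n = 68 × 0.7854 × 3 × 2 = 320.4 kips → 0.75 × 320.4 = 240 kips.
Bearing (1.2 l_c t F_u ≤ 2.4 d t F_u): upper limit = 2.4·1·0.375·65 = 58.5 kips.
  Edge l_c = 2.25 − 1.125/2 = 1.688 → r_n = 49.36 kips; interior l_c = 3.375 − 1.125 = 2.25 → r_n = 58.5 kips.
  R_n,bearing = 1·49.36 + 2·58.5 = 166.4 kips → 0.75 × 166.4 = 125 kips.
Bearing governs: 125 kips.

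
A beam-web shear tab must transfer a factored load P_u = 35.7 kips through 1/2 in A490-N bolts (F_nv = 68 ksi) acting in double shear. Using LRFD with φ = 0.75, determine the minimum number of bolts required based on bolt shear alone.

A_b = π·0.5²/4 = 0.1963 in².
Per-bolt design strength φR_n = 0.75 × 68 × 0.1963 × 2 = 20.03 kips.
n ≥ 35.7 / 20.03 = 1.783 → use 2 bolts.

2 bolts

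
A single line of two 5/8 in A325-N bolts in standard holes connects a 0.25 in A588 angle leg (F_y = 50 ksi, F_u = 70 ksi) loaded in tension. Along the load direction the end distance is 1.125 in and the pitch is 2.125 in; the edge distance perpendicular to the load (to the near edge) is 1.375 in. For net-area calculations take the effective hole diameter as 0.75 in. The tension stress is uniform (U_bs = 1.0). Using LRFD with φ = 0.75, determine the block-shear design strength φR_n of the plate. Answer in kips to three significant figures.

Shear plane L_v = 1.125 + 1·2.125 = 3.25 in; A_gv = 3.25 × 0.25 = 0.8125 in².
A_nv = (3.25 − 1.5·0.75) × 0.25 = 0.5312 in².
A_nt = (1.375 − 0.5·0.75) × 0.25 = 0.25 in².
0.6 F_u A_nv = 22.31 kips; 0.6 F_y A_gv = 24.38 kips → shear rupture governs the shear term.
R_n = 22.31 + 1.0 × 70 × 0.25 = 39.81 kips.
Design strength φR_n = 0.75 × 39.81 = 29.9 kips.

29.9 kips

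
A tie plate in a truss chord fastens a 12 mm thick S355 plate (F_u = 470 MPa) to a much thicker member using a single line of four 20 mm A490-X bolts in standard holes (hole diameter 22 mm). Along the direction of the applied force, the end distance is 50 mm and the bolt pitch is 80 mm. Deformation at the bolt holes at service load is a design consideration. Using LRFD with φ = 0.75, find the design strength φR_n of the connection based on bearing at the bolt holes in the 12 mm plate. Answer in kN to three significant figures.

807 kN

Per bolt r_n = 1.2 l_c t F_u ≤ 2.4 d t F_u; upper limit = 2.4 × 20 × 12 × 470 / 1000 = 270.7 kN.
Edge bolt: l_c = 50 − 22/2 = 39 mm → 1.2 × 39 × 12 × 470 / 1000 = 264 → r_n = 264 kN.
Interior bolts: l_c = 80 − 22 = 58 mm → 1.2 × 58 × 12 × 470 / 1000 = 392.5 → r_n = 270.7 kN.
R_n = 1 × 264 + 3 × 270.7 = 1076 kN.
Design strength φR_n = 0.75 × 1076 = 807 kN.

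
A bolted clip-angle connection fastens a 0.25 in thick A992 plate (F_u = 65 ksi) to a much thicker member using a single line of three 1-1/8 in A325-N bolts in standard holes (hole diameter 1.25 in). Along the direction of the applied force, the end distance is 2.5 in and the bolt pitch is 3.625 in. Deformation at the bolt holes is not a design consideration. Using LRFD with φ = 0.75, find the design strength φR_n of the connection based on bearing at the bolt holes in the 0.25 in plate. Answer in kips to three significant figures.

117 kips

Per bolt r_n = 1.5 l_c t F_u ≤ 3.0 d t F_u; upper limit = 3.0 × 1.125 × 0.25 × 65 = 54.84 kips.
Edge bolt: l_c = 2.5 − 1.25/2 = 1.875 in → 1.5 × 1.875 × 0.25 × 65 = 45.7 → r_n = 45.7 kips.
Interior bolts: l_c = 3.625 − 1.25 = 2.375 in → 1.5 × 2.375 × 0.25 × 65 = 57.89 → r_n = 54.84 kips.
R_n = 1 × 45.7 + 2 × 54.84 = 155.4 kips.
Design strength φR_n = 0.75 × 155.4 = 117 kips.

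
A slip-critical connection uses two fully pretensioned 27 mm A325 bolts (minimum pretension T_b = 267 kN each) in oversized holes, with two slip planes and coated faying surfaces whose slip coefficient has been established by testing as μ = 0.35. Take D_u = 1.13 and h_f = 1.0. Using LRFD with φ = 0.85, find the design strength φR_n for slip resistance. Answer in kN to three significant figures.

R_n = μ · D_u · h_f · T_b · n_s · n_b = 0.35 × 1.13 × 1.0 × 267 × 2 × 2 = 422.4 kN.
Design strength φR_n = 0.85 × 422.4 = 359 kN.

359 kN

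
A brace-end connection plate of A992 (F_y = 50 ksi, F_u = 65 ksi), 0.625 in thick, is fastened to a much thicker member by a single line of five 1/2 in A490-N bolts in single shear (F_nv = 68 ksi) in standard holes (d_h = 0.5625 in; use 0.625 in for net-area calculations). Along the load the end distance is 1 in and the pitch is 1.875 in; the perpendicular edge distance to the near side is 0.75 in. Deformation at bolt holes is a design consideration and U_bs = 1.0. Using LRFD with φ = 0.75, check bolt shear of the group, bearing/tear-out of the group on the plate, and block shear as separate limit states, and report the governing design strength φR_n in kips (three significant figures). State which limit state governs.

50.1 kips (bolt shear governs)

Bolt shear: A_b = π·0.5²/4 = 0.1963 in²; R_n = 68 × 0.1963 × 5 × 1 = 66.76 kips → 0.75 × 66.76 = 50.1 kips.
Bearing: edge l_c = 0.7188, r_n = 35.04 kips; interior l_c = 1.312, r_n = 48.75 kips; R_n = 35.04 + 4·48.75 = 230 kips → 173 kips.
Block shear: A_gv = 5.312, A_nv = 3.555, A_nt = 0.2734 in²; R_n = min(0.6F_uA_nv, 0.6F_yA_gv) + U_bs·F_u·A_nt = 156.4 kips → 117 kips.
Bolt shear governs: 50.1 kips.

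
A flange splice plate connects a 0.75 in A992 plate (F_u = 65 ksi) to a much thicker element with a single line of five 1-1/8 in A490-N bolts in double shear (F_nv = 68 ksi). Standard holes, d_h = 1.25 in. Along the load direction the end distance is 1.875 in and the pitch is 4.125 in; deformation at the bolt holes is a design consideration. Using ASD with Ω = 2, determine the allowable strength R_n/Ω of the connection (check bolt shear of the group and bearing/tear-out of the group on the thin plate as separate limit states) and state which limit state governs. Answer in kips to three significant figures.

300 kips (bearing governs)

Bolt shear: A_b = π·1.125²/4 = 0.994 in²; R_n = 68 × 0.994 × 5 × 2 = 675.9 kips → 675.9 / 2 = 338 kips.
Bearing (1.2 l_c t F_u ≤ 2.4 d t F_u): upper limit = 2.4·1.125·0.75·65 = 131.6 kips.
  Edge l_c = 1.875 − 1.25/2 = 1.25 → r_n = 73.12 kips; interior l_c = 4.125 − 1.25 = 2.875 → r_n = 131.6 kips.
  R_n,bearing = 1·73.12 + 4·131.6 = 599.6 kips → 599.6 / 2 = 300 kips.
Bearing governs: 300 kips.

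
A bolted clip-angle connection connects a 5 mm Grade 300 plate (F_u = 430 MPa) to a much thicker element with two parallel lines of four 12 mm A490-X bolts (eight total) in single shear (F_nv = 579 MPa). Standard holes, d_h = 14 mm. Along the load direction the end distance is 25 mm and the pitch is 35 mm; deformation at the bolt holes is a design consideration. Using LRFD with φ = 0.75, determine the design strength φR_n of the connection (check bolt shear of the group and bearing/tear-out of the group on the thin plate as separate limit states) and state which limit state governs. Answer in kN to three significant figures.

Bolt shear: A_b = π·12²/4 = 113.1 mm²; R_n = 579 × 113.1 × 8 × 1 / 1000 = 523.9 kN → 0.75 × 523.9 = 393 kN.
Bearing (1.2 l_c t F_u ≤ 2.4 d t F_u): upper limit = 2.4·12·5·430 / 1000 = 61.92 kN.
  Edge l_c = 25 − 14/2 = 18 → r_n = 46.44 kN; interior l_c = 35 − 14 = 21 → r_n = 54.18 kN.
  R_n,bearing = 2·46.44 + 6·54.18 = 418 kN → 0.75 × 418 = 313 kN.
Bearing governs: 313 kN.

313 kN (bearing governs)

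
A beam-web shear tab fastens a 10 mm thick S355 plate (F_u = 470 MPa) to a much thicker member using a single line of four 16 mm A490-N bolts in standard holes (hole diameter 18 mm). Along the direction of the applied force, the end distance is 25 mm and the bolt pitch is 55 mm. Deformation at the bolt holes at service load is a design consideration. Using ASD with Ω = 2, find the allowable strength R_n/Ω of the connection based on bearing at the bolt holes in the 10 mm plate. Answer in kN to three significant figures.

Per bolt r_n = 1.2 l_c t F_u ≤ 2.4 d t F_u; upper limit = 2.4 × 16 × 10 × 470 / 1000 = 180.5 kN.
Edge bolt: l_c = 25 − 18/2 = 16 mm → 1.2 × 16 × 10 × 470 / 1000 = 90.24 → r_n = 90.24 kN.
Interior bolts: l_c = 55 − 18 = 37 mm → 1.2 × 37 × 10 × 470 / 1000 = 208.7 → r_n = 180.5 kN.
R_n = 1 × 90.24 + 3 × 180.5 = 631.7 kN.
Allowable strength R_n/Ω = 631.7 / 2 = 316 kN.

316 kN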